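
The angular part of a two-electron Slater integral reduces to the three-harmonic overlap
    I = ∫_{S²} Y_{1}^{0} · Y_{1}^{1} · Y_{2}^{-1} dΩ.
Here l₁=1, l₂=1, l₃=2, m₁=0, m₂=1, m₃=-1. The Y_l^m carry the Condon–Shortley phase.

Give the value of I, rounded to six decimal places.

-0.218510

Checks pass: Σm=0; 4 even; l₃=2∈[0,2].
(2·1+1)(2·1+1)(2·2+1) = 45
Δ: 0! 2! 2! / 5! → 1/30
sum: t=0:+1/1 = 1/1
3j²(1 1 2; 0 0 0) = Δ·Π!·Σ² = 2/15  (sign +1)
sum: t=0:+1/2 = 1/2
3j²(1 1 2; 0 1 -1) = Δ·Π!·Σ² = 1/10  (sign -1)
combine: 4πI² = 45·2/15·1/10 = 3/5
take √, sign -1: I = -0.21850969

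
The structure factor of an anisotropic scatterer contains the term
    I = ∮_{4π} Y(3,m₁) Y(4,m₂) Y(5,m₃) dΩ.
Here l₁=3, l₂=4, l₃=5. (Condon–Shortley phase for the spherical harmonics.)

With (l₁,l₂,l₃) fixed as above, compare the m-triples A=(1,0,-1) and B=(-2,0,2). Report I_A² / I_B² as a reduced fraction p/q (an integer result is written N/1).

Same 3,4,5: normalisation and zero-m 3j drop out of the ratio.
A: Δ: 2! 4! 6! / 13! → 1/180180; sum: t=0:+1/384 t=1:−1/216 t=2:+1/2304 = -11/6912; 3j²(3 4 5; 1 0 -1) = Δ·Π!·Σ² = 11/1638  (sign -1)
B: Δ: 2! 4! 6! / 13! → 1/180180; sum: t=1:−1/864 t=2:+1/576 = 1/1728; 3j²(3 4 5; -2 0 2) = Δ·Π!·Σ² = 5/1287  (sign -1)
I_A²/I_B² = (11/1638)/(5/1287) = 121/70

121/70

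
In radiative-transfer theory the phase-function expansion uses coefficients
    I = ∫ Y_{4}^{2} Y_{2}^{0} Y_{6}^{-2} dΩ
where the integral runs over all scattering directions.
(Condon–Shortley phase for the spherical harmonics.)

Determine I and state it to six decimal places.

Checks pass: Σm=0; 12 even; l₃=6∈[2,6].
(2·4+1)(2·2+1)(2·6+1) = 585
Δ: 0! 8! 4! / 13! → 1/6435
sum: t=0:+1/2304 = 1/2304
3j²(4 2 6; 0 0 0) = Δ·Π!·Σ² = 5/143  (sign +1)
sum: t=0:+1/5760 = 1/5760
3j²(4 2 6; 2 0 -2) = Δ·Π!·Σ² = 56/2145  (sign +1)
combine: 4πI² = 585·5/143·56/2145 = 840/1573
take √, sign +1: I = 0.20614383

0.206144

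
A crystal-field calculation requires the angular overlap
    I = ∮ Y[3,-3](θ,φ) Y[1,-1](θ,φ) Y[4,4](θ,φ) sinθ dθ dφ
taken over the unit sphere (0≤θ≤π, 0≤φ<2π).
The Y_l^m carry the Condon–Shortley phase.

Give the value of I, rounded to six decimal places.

0.325735

m-sum 0 ✓  L=8 even ✓  2≤4≤4 ✓
Π(2lᵢ+1) = 7×3×9 = 189
triangle coeff Δ(3,1,4) = 1/252
Σ_t [0,0]: t=0:+1/36 = 1/36
(3j)²=4/63 [(3 1 4; 0 0 0)], sign=+1
Σ_t [0,0]: t=0:+1/1440 = 1/1440
(3j)²=1/9 [(3 1 4; -3 -1 4)], sign=+1
⇒ 4πI² = 4/3
I = (+1)√(4/3/(4π)) = 0.32573501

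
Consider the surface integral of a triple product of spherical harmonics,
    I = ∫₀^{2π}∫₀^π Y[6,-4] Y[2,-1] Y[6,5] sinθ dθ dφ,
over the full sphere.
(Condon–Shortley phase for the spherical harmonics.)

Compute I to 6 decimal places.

-0.197649

Rules hold: Σm=0, L=14 even, 4≤6≤8.
N = 13·5·13 = 845
Δ = 2!·10!·2!/15! = 1/90090
Racah Σ t=0..2: t=0:+1/69120 t=1:−1/14400 t=2:+1/69120 = -7/172800
⇒ 3j(6 2 6; 0 0 0)² = 14/715, sgn -1
Racah Σ t=0..1: t=0:+1/7257600 t=1:−1/725760 = -1/806400
⇒ 3j(6 2 6; -4 -1 5)² = 27/910, sgn +1
4πI² = N·(3j₀)²·(3jₘ)² = 27/55
I = -1·√(0.490909/4π) = -0.19764945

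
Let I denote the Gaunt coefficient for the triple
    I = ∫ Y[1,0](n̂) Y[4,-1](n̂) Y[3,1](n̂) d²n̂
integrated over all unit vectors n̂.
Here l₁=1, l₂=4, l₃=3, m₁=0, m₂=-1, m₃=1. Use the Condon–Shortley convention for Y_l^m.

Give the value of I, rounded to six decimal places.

Rules hold: Σm=0, L=8 even, 3≤3≤5.
N = 3·9·7 = 189
Δ = 2!·0!·6!/9! = 1/252
Racah Σ t=1..1: t=1:−1/36 = -1/36
⇒ 3j(1 4 3; 0 0 0)² = 4/63, sgn +1
Racah Σ t=1..1: t=1:−1/48 = -1/48
⇒ 3j(1 4 3; 0 -1 1)² = 5/84, sgn -1
4πI² = N·(3j₀)²·(3jₘ)² = 5/7
I = -1·√(0.714286/4π) = -0.23841361

-0.238414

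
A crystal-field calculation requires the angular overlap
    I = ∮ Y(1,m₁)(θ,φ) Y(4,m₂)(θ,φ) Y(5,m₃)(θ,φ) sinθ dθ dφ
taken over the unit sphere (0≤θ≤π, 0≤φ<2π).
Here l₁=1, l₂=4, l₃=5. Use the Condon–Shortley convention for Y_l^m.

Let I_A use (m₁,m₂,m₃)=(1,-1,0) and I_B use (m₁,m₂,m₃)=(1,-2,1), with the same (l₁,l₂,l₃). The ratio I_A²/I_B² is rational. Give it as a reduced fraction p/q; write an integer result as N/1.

Same 1,4,5: normalisation and zero-m 3j drop out of the ratio.
A: Δ: 0! 2! 8! / 11! → 1/495; sum: t=0:+1/1440 = 1/1440; 3j²(1 4 5; 1 -1 0) = Δ·Π!·Σ² = 2/99  (sign -1)
B: Δ: 0! 2! 8! / 11! → 1/495; sum: t=0:+1/2880 = 1/2880; 3j²(1 4 5; 1 -2 1) = Δ·Π!·Σ² = 2/165  (sign +1)
I_A²/I_B² = (2/99)/(2/165) = 5/3

5/3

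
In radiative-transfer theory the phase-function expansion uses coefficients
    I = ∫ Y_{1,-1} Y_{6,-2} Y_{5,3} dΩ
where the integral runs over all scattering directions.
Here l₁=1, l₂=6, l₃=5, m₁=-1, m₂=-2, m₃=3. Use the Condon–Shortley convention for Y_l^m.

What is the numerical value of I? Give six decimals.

Rules hold: Σm=0, L=12 even, 5≤5≤7.
N = 3·13·11 = 429
Δ = 2!·0!·10!/13! = 1/858
Racah Σ t=1..1: t=1:−1/14400 = -1/14400
⇒ 3j(1 6 5; 0 0 0)² = 6/143, sgn +1
Racah Σ t=2..2: t=2:+1/161280 = 1/161280
⇒ 3j(1 6 5; -1 -2 3)² = 1/143, sgn +1
4πI² = N·(3j₀)²·(3jₘ)² = 18/143
I = +1·√(0.125874/4π) = 0.10008369

0.100084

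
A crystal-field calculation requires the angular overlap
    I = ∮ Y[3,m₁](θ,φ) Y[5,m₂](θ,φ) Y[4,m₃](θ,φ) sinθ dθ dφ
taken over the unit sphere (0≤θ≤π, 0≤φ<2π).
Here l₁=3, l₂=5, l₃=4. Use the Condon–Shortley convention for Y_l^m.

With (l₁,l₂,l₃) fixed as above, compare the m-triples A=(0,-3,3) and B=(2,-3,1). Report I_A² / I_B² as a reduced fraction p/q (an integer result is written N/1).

Shared (l₁,l₂,l₃)=(3,5,4): N and (l;000)² cancel in I_A²/I_B².
A: Δ = 4!·2!·6!/13! = 1/180180; Racah Σ t=1..2: t=1:−1/1440 t=2:+1/2880 = -1/2880; ⇒ 3j(3 5 4; 0 -3 3)² = 7/715, sgn +1
B: Δ = 4!·2!·6!/13! = 1/180180; Racah Σ t=0..1: t=0:+1/1152 t=1:−1/1440 = 1/5760; ⇒ 3j(3 5 4; 2 -3 1)² = 1/858, sgn -1
I_A²/I_B² = (7/715)/(1/858) = 42/5

42/5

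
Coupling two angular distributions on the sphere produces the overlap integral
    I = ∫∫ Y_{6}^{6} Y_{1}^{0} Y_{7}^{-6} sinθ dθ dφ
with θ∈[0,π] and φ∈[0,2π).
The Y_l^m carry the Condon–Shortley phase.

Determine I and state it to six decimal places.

0.126157

m-sum 0 ✓  L=14 even ✓  5≤7≤7 ✓
Π(2lᵢ+1) = 13×3×15 = 585
triangle coeff Δ(6,1,7) = 1/1365
Σ_t [0,0]: t=0:+1/518400 = 1/518400
(3j)²=7/195 [(6 1 7; 0 0 0)], sign=-1
Σ_t [0,0]: t=0:+1/479001600 = 1/479001600
(3j)²=1/105 [(6 1 7; 6 0 -6)], sign=-1
⇒ 4πI² = 1/5
I = (+1)√(1/5/(4π)) = 0.12615663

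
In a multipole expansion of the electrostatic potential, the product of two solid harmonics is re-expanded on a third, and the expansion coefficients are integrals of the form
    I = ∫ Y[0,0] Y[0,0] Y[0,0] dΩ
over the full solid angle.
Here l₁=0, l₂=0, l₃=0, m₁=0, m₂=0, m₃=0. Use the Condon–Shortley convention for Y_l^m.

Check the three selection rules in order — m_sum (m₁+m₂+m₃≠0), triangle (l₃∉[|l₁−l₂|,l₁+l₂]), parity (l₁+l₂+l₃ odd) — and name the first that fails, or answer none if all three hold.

azimuthal sum: 0 + 0 + 0 = 0  ✓
0 ≤ 0 ≤ 0 (triangle on l)  ✓
L = 0 + 0 + 0 = 0 (even)  ✓

none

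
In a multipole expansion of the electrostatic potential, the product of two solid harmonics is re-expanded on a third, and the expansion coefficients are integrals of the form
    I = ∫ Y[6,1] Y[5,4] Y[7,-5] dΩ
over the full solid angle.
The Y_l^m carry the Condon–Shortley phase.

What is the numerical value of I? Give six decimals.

Rules hold: Σm=0, L=18 even, 1≤7≤11.
N = 13·11·15 = 2145
Δ = 4!·8!·6!/19! = 1/174594420
Racah Σ t=0..4: t=0:+1/4147200 t=1:−1/207360 t=2:+1/82944 t=3:−1/207360 t=4:+1/4147200 = 1/345600
⇒ 3j(6 5 7; 0 0 0)² = 420/46189, sgn -1
Racah Σ t=3..4: t=3:−1/6220800 t=4:+1/14515200 = -1/10886400
⇒ 3j(6 5 7; 1 4 -5)² = 128/12597, sgn -1
4πI² = N·(3j₀)²·(3jₘ)² = 268800/1356277
I = +1·√(0.19819/4π) = 0.12558434

0.125584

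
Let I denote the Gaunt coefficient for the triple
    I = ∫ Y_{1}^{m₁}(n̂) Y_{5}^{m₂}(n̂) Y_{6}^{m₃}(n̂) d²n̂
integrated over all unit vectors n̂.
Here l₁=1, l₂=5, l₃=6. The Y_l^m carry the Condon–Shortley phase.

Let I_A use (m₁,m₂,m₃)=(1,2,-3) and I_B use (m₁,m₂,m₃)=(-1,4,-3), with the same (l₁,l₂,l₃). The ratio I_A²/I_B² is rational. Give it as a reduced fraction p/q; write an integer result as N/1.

l's match ⇒ only the (l;m) 3-j factors differ between A and B.
A: triangle coeff Δ(1,5,6) = 1/858; Σ_t [0,0]: t=0:+1/60480 = 1/60480; (3j)²=6/143 [(1 5 6; 1 2 -3)], sign=-1
B: triangle coeff Δ(1,5,6) = 1/858; Σ_t [0,0]: t=0:+1/725760 = 1/725760; (3j)²=1/286 [(1 5 6; -1 4 -3)], sign=-1
I_A²/I_B² = (6/143)/(1/286) = 12/1

12/1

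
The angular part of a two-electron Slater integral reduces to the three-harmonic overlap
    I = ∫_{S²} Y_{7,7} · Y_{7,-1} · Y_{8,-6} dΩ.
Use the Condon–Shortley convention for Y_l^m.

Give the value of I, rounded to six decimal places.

-0.144979

m-sum 0 ✓  L=22 even ✓  0≤8≤14 ✓
Π(2lᵢ+1) = 15×15×17 = 3825
triangle coeff Δ(7,7,8) = 1/22086194130
Σ_t [0,6]: t=0:+1/18289152000 t=1:−1/248832000 t=2:+1/24883200 t=3:−1/11943936 t=4:+1/24883200 t=5:−1/248832000 t=6:+1/18289152000 = -11/975421440
(3j)²=1750/289731 [(7 7 8; 0 0 0)], sign=-1
Σ_t [0,0]: t=0:+1/41803776000 = 1/41803776000
(3j)²=1274/111435 [(7 7 8; 7 -1 -6)], sign=+1
⇒ 4πI² = 857500/3246473
I = (-1)√(857500/3246473/(4π)) = -0.14497938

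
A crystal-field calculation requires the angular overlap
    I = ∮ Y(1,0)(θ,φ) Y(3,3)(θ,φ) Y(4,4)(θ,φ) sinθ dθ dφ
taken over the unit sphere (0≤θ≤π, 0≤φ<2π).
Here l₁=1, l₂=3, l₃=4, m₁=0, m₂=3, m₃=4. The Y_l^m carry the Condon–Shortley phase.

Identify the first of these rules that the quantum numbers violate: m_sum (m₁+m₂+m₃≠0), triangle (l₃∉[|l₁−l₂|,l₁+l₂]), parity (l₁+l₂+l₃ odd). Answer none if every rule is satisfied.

m_sum

Σmᵢ = 7  ✗
l₃∈[|l₁−l₂|,l₁+l₂]=[2,4], have l₃=4
Σlᵢ = 8 ⇒ even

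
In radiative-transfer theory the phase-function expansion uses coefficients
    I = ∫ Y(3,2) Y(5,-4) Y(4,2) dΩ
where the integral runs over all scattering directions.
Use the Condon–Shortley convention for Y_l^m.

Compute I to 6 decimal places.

0.143343

m-sum 0 ✓  L=12 even ✓  2≤4≤8 ✓
Π(2lᵢ+1) = 7×11×9 = 693
triangle coeff Δ(3,5,4) = 1/180180
Σ_t [1,3]: t=1:−1/576 t=2:+1/144 t=3:−1/576 = 1/288
(3j)²=20/1001 [(3 5 4; 0 0 0)], sign=+1
Σ_t [0,1]: t=0:+1/2880 t=1:−1/8640 = 1/4320
(3j)²=8/429 [(3 5 4; 2 -4 2)], sign=+1
⇒ 4πI² = 480/1859
I = (+1)√(480/1859/(4π)) = 0.14334284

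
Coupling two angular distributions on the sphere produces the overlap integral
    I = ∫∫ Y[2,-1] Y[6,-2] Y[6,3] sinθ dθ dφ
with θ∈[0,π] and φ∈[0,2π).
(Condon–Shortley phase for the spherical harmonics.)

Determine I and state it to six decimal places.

Rules hold: Σm=0, L=14 even, 4≤6≤8.
N = 5·13·13 = 845
Δ = 2!·2!·10!/15! = 1/90090
Racah Σ t=0..2: t=0:+1/69120 t=1:−1/14400 t=2:+1/69120 = -7/172800
⇒ 3j(2 6 6; 0 0 0)² = 14/715, sgn -1
Racah Σ t=1..2: t=1:−1/60480 t=2:+1/161280 = -1/96768
⇒ 3j(2 6 6; -1 -2 3)² = 15/1001, sgn +1
4πI² = N·(3j₀)²·(3jₘ)² = 30/121
I = -1·√(0.247934/4π) = -0.14046335

-0.140463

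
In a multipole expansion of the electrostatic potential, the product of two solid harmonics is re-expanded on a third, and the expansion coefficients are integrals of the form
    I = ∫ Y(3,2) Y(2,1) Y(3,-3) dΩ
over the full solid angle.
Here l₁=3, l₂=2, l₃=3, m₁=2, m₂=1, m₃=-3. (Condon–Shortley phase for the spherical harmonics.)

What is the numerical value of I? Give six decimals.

m-sum 0 ✓  L=8 even ✓  1≤3≤5 ✓
Π(2lᵢ+1) = 7×5×7 = 245
triangle coeff Δ(3,2,3) = 1/3780
Σ_t [0,2]: t=0:+1/24 t=1:−1/4 t=2:+1/24 = -1/6
(3j)²=4/105 [(3 2 3; 0 0 0)], sign=+1
Σ_t [1,1]: t=1:−1/48 = -1/48
(3j)²=5/84 [(3 2 3; 2 1 -3)], sign=-1
⇒ 4πI² = 5/9
I = (-1)√(5/9/(4π)) = -0.21026104

-0.210261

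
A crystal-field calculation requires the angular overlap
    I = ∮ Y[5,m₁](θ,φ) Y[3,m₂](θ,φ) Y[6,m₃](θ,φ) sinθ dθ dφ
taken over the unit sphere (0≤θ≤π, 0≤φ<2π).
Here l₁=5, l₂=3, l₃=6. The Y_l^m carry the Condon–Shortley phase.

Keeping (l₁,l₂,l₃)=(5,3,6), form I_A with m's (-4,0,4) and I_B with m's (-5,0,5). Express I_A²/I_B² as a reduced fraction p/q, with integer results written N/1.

l's match ⇒ only the (l;m) 3-j factors differ between A and B.
A: triangle coeff Δ(5,3,6) = 1/675675; Σ_t [1,2]: t=1:−1/161280 t=2:+1/60480 = 1/96768; (3j)²=15/1001 [(5 3 6; -4 0 4)], sign=+1
B: triangle coeff Δ(5,3,6) = 1/675675; Σ_t [2,2]: t=2:+1/483840 = 1/483840; (3j)²=3/91 [(5 3 6; -5 0 5)], sign=-1
I_A²/I_B² = (15/1001)/(3/91) = 5/11

5/11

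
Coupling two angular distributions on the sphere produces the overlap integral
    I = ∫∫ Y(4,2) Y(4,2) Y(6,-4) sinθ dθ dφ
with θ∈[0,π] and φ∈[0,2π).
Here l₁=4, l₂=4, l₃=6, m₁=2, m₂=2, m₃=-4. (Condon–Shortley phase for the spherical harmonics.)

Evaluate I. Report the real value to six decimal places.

Rules hold: Σm=0, L=14 even, 0≤6≤8.
N = 9·9·13 = 1053
Δ = 2!·6!·6!/15! = 1/1261260
Racah Σ t=0..2: t=0:+1/4608 t=1:−1/1296 t=2:+1/4608 = -7/20736
⇒ 3j(4 4 6; 0 0 0)² = 20/1287, sgn -1
Racah Σ t=0..2: t=0:+1/69120 t=1:−1/14400 t=2:+1/69120 = -7/172800
⇒ 3j(4 4 6; 2 2 -4)² = 14/715, sgn -1
4πI² = N·(3j₀)²·(3jₘ)² = 504/1573
I = +1·√(0.320407/4π) = 0.15967833

0.159678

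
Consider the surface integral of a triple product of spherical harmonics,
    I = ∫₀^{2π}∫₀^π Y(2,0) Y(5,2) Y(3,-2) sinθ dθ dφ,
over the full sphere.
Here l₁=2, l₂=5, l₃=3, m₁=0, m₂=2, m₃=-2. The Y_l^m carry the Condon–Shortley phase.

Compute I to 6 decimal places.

0.190188

m-sum 0 ✓  L=10 even ✓  3≤3≤7 ✓
Π(2lᵢ+1) = 5×11×7 = 385
triangle coeff Δ(2,5,3) = 1/2310
Σ_t [2,2]: t=2:+1/144 = 1/144
(3j)²=10/231 [(2 5 3; 0 0 0)], sign=-1
Σ_t [2,2]: t=2:+1/480 = 1/480
(3j)²=3/110 [(2 5 3; 0 2 -2)], sign=-1
⇒ 4πI² = 5/11
I = (+1)√(5/11/(4π)) = 0.19018827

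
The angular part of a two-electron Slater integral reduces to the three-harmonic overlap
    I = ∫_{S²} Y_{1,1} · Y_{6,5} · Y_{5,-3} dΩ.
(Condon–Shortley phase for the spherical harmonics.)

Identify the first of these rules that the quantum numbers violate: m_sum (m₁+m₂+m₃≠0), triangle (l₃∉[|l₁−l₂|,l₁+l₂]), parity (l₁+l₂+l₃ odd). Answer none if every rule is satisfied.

m_sum

azimuthal sum: 1 + 5 − 3 = 3  ✗
5 ≤ 5 ≤ 7 (triangle on l)
L = 1 + 6 + 5 = 12 (even)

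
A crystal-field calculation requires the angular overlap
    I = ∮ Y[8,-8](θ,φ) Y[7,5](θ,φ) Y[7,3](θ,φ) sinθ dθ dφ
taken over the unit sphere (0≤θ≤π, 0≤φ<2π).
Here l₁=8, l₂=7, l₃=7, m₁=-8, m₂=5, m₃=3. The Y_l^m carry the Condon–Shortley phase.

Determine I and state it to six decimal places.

-0.154479

Checks pass: Σm=0; 22 even; l₃=7∈[1,15].
(2·8+1)(2·7+1)(2·7+1) = 3825
Δ: 8! 8! 6! / 23! → 1/22086194130
sum: t=1:−1/18289152000 t=2:+1/248832000 t=3:−1/24883200 t=4:+1/11943936 t=5:−1/24883200 t=6:+1/248832000 t=7:−1/18289152000 = 11/975421440
3j²(8 7 7; 0 0 0) = Δ·Π!·Σ² = 1750/289731  (sign -1)
sum: t=8:+1/78033715200 = 1/78033715200
3j²(8 7 7; -8 5 3) = Δ·Π!·Σ² = 675/52003  (sign +1)
combine: 4πI² = 3825·1750/289731·675/52003 = 12656250/42204149
take √, sign -1: I = -0.15447920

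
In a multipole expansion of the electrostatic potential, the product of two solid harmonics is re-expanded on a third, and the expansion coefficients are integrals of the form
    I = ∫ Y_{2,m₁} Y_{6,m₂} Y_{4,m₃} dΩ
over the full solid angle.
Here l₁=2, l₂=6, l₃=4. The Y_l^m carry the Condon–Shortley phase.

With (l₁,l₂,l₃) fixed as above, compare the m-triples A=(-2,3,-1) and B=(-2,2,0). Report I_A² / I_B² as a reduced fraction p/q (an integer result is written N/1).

9/5

Shared (l₁,l₂,l₃)=(2,6,4): N and (l;000)² cancel in I_A²/I_B².
A: Δ = 4!·0!·8!/13! = 1/6435; Racah Σ t=4..4: t=4:+1/17280 = 1/17280; ⇒ 3j(2 6 4; -2 3 -1)² = 14/715, sgn -1
B: Δ = 4!·0!·8!/13! = 1/6435; Racah Σ t=4..4: t=4:+1/13824 = 1/13824; ⇒ 3j(2 6 4; -2 2 0)² = 14/1287, sgn +1
I_A²/I_B² = (14/715)/(14/1287) = 9/5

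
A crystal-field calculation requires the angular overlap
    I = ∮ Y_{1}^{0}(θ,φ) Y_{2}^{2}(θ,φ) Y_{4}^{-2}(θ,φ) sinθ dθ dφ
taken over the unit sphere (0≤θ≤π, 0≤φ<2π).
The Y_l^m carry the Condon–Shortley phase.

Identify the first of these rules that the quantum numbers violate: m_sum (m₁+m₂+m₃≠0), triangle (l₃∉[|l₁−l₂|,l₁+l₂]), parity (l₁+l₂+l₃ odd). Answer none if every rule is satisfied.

azimuthal sum: 0 + 2 − 2 = 0  ✓
1 ≤ 4 ≤ 3 (triangle on l)  ✗
L = 1 + 2 + 4 = 7 (odd)

triangle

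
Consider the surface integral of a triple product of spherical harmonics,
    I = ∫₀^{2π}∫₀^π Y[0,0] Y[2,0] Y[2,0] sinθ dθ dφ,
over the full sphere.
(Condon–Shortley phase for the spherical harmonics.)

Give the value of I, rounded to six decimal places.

0.282095

Checks pass: Σm=0; 4 even; l₃=2∈[2,2].
(2·0+1)(2·2+1)(2·2+1) = 25
Δ: 0! 0! 4! / 5! → 1/5
sum: t=0:+1/4 = 1/4
3j²(0 2 2; 0 0 0) = Δ·Π!·Σ² = 1/5  (sign +1)
(m-triple is (0,0,0) — same symbol as above.)
combine: 4πI² = 25·1/5·1/5 = 1/1
take √, sign +1: I = 0.28209479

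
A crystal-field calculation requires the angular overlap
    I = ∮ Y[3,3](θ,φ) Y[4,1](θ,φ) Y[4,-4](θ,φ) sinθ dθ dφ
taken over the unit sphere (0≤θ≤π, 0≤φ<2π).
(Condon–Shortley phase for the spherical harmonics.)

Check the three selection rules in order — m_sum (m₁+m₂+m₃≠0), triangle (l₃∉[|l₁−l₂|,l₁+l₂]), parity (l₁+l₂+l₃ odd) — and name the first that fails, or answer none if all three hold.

parity

Σmᵢ = 0  ✓
l₃∈[|l₁−l₂|,l₁+l₂]=[1,7], have l₃=4  ✓
Σlᵢ = 11 ⇒ odd  ✗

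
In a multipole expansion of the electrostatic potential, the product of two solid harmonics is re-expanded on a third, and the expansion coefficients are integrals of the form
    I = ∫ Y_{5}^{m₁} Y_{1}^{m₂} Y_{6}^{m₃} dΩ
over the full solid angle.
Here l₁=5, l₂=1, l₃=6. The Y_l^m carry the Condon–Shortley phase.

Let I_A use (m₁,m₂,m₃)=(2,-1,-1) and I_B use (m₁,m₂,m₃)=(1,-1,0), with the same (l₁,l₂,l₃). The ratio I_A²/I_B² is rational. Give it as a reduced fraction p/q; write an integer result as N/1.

l's match ⇒ only the (l;m) 3-j factors differ between A and B.
A: triangle coeff Δ(5,1,6) = 1/858; Σ_t [0,0]: t=0:+1/60480 = 1/60480; (3j)²=5/429 [(5 1 6; 2 -1 -1)], sign=-1
B: triangle coeff Δ(5,1,6) = 1/858; Σ_t [0,0]: t=0:+1/34560 = 1/34560; (3j)²=5/286 [(5 1 6; 1 -1 0)], sign=+1
I_A²/I_B² = (5/429)/(5/286) = 2/3

2/3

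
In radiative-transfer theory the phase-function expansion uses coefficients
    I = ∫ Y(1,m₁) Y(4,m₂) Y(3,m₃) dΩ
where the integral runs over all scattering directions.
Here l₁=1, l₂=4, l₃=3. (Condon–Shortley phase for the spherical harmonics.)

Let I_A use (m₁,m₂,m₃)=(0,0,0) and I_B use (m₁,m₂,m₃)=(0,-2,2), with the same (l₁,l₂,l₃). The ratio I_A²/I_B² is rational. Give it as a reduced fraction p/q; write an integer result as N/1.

4/3

l's match ⇒ only the (l;m) 3-j factors differ between A and B.
A: triangle coeff Δ(1,4,3) = 1/252; Σ_t [1,1]: t=1:−1/36 = -1/36; (3j)²=4/63 [(1 4 3; 0 0 0)], sign=+1
B: triangle coeff Δ(1,4,3) = 1/252; Σ_t [1,1]: t=1:−1/120 = -1/120; (3j)²=1/21 [(1 4 3; 0 -2 2)], sign=+1
I_A²/I_B² = (4/63)/(1/21) = 4/3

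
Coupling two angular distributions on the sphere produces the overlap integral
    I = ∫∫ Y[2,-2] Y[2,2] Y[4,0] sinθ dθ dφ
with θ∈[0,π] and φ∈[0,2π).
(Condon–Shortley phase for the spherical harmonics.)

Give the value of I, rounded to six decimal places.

Checks pass: Σm=0; 8 even; l₃=4∈[0,4].
(2·2+1)(2·2+1)(2·4+1) = 225
Δ: 0! 4! 4! / 9! → 1/630
sum: t=0:+1/16 = 1/16
3j²(2 2 4; 0 0 0) = Δ·Π!·Σ² = 2/35  (sign +1)
sum: t=0:+1/576 = 1/576
3j²(2 2 4; -2 2 0) = Δ·Π!·Σ² = 1/630  (sign +1)
combine: 4πI² = 225·2/35·1/630 = 1/49
take √, sign +1: I = 0.04029926

0.040299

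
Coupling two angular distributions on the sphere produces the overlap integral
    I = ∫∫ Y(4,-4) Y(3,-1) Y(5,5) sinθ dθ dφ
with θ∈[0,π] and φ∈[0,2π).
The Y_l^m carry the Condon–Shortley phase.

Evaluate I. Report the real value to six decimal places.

0.189625

Checks pass: Σm=0; 12 even; l₃=5∈[1,7].
(2·4+1)(2·3+1)(2·5+1) = 693
Δ: 2! 6! 4! / 13! → 1/180180
sum: t=0:+1/576 t=1:−1/144 t=2:+1/576 = -1/288
3j²(4 3 5; 0 0 0) = Δ·Π!·Σ² = 20/1001  (sign +1)
sum: t=2:+1/34560 = 1/34560
3j²(4 3 5; -4 -1 5) = Δ·Π!·Σ² = 14/429  (sign +1)
combine: 4πI² = 693·20/1001·14/429 = 840/1859
take √, sign +1: I = 0.18962475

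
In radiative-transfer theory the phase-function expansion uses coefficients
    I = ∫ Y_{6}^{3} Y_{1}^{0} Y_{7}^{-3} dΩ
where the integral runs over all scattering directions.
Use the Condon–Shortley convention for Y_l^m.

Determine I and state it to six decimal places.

-0.221293

Checks pass: Σm=0; 14 even; l₃=7∈[5,7].
(2·6+1)(2·1+1)(2·7+1) = 585
Δ: 0! 12! 2! / 15! → 1/1365
sum: t=0:+1/518400 = 1/518400
3j²(6 1 7; 0 0 0) = Δ·Π!·Σ² = 7/195  (sign -1)
sum: t=0:+1/2177280 = 1/2177280
3j²(6 1 7; 3 0 -3) = Δ·Π!·Σ² = 8/273  (sign +1)
combine: 4πI² = 585·7/195·8/273 = 8/13
take √, sign -1: I = -0.22129336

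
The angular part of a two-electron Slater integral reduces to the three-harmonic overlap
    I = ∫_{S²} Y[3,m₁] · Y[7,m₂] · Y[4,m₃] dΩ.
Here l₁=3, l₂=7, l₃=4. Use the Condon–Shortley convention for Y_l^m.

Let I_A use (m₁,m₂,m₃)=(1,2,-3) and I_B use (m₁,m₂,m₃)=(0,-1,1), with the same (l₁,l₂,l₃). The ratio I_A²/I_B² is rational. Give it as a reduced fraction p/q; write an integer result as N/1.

9/56

l's match ⇒ only the (l;m) 3-j factors differ between A and B.
A: triangle coeff Δ(3,7,4) = 1/45045; Σ_t [2,2]: t=2:+1/241920 = 1/241920; (3j)²=4/1001 [(3 7 4; 1 2 -3)], sign=-1
B: triangle coeff Δ(3,7,4) = 1/45045; Σ_t [3,3]: t=3:−1/25920 = -1/25920; (3j)²=32/1287 [(3 7 4; 0 -1 1)], sign=+1
I_A²/I_B² = (4/1001)/(32/1287) = 9/56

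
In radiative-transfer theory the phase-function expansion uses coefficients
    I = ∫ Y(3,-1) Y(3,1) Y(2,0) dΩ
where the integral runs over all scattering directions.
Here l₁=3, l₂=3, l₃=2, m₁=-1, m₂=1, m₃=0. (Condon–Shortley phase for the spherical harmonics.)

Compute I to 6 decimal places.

Rules hold: Σm=0, L=8 even, 0≤2≤6.
N = 7·7·5 = 245
Δ = 4!·2!·2!/9! = 1/3780
Racah Σ t=1..3: t=1:−1/24 t=2:+1/4 t=3:−1/24 = 1/6
⇒ 3j(3 3 2; 0 0 0)² = 4/105, sgn +1
Racah Σ t=2..4: t=2:+1/16 t=3:−1/6 t=4:+1/96 = -3/32
⇒ 3j(3 3 2; -1 1 0)² = 3/140, sgn -1
4πI² = N·(3j₀)²·(3jₘ)² = 1/5
I = -1·√(0.2/4π) = -0.12615663

-0.126157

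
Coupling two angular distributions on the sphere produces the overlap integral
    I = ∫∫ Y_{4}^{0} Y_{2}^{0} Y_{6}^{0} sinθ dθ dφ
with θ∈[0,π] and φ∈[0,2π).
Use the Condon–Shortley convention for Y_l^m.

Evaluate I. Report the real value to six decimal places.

0.238565

Rules hold: Σm=0, L=12 even, 2≤6≤6.
N = 9·5·13 = 585
Δ = 0!·8!·4!/13! = 1/6435
Racah Σ t=0..0: t=0:+1/2304 = 1/2304
⇒ 3j(4 2 6; 0 0 0)² = 5/143, sgn +1
(m-triple is (0,0,0) — same symbol as above.)
4πI² = N·(3j₀)²·(3jₘ)² = 1125/1573
I = +1·√(0.715194/4π) = 0.23856513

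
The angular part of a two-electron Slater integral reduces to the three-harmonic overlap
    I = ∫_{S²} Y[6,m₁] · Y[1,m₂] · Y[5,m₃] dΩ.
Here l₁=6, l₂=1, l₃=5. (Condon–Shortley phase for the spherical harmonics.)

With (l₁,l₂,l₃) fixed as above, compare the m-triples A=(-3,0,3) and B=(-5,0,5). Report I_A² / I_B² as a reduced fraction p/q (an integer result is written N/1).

l's match ⇒ only the (l;m) 3-j factors differ between A and B.
A: triangle coeff Δ(6,1,5) = 1/858; Σ_t [1,1]: t=1:−1/80640 = -1/80640; (3j)²=9/286 [(6 1 5; -3 0 3)], sign=-1
B: triangle coeff Δ(6,1,5) = 1/858; Σ_t [1,1]: t=1:−1/3628800 = -1/3628800; (3j)²=1/78 [(6 1 5; -5 0 5)], sign=-1
I_A²/I_B² = (9/286)/(1/78) = 27/11

27/11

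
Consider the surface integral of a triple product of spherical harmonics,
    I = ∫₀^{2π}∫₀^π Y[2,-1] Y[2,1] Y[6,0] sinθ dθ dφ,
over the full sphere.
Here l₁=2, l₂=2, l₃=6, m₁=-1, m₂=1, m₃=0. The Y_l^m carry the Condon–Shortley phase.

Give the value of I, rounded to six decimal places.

0.000000

l₃=6 ∉ [0,4] — triangle fails ⇒ I = 0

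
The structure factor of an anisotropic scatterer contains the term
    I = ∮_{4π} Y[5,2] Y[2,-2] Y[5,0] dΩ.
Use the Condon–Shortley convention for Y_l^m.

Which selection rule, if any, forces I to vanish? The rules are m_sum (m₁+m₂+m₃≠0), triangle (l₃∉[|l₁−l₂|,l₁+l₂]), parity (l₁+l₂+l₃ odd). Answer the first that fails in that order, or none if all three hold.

azimuthal sum: 2 − 2 + 0 = 0  ✓
3 ≤ 5 ≤ 7 (triangle on l)  ✓
L = 5 + 2 + 5 = 12 (even)  ✓

none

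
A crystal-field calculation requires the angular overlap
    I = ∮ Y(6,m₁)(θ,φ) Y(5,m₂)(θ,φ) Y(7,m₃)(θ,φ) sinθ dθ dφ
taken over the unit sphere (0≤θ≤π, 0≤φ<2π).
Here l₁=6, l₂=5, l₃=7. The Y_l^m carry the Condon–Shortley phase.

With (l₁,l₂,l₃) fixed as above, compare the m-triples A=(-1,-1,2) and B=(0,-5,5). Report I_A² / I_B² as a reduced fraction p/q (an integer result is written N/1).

l's match ⇒ only the (l;m) 3-j factors differ between A and B.
A: triangle coeff Δ(6,5,7) = 1/174594420; Σ_t [0,4]: t=0:+1/5806080 t=1:−1/311040 t=2:+1/138240 t=3:−1/414720 t=4:+1/12441600 = 1/537600; (3j)²=2916/323323 [(6 5 7; -1 -1 2)], sign=-1
B: triangle coeff Δ(6,5,7) = 1/174594420; Σ_t [0,0]: t=0:+1/24883200 = 1/24883200; (3j)²=70/4199 [(6 5 7; 0 -5 5)], sign=+1
I_A²/I_B² = (2916/323323)/(70/4199) = 1458/2695

1458/2695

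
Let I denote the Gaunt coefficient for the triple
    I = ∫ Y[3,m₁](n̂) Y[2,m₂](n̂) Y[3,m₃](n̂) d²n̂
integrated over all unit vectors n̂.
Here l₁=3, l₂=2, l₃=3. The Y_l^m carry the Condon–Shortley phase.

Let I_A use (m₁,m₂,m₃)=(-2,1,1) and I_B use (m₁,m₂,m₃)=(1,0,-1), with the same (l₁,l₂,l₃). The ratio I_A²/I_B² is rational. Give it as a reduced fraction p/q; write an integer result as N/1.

5/3

Same 3,2,3: normalisation and zero-m 3j drop out of the ratio.
A: Δ: 2! 4! 2! / 9! → 1/3780; sum: t=1:−1/48 t=2:+1/12 = 1/16; 3j²(3 2 3; -2 1 1) = Δ·Π!·Σ² = 1/28  (sign +1)
B: Δ: 2! 4! 2! / 9! → 1/3780; sum: t=0:+1/16 t=1:−1/6 t=2:+1/96 = -3/32; 3j²(3 2 3; 1 0 -1) = Δ·Π!·Σ² = 3/140  (sign -1)
I_A²/I_B² = (1/28)/(3/140) = 5/3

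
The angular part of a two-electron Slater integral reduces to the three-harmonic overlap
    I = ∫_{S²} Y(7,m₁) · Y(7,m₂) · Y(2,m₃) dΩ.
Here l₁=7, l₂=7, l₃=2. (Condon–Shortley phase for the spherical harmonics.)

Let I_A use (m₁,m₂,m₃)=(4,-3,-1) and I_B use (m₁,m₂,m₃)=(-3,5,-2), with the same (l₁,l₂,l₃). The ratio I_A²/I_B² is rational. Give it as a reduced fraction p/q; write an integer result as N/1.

49/36

l's match ⇒ only the (l;m) 3-j factors differ between A and B.
A: triangle coeff Δ(7,7,2) = 1/185640; Σ_t [2,3]: t=2:+1/14515200 t=3:−1/4354560 = -1/6220800; (3j)²=77/4420 [(7 7 2; 4 -3 -1)], sign=+1
B: triangle coeff Δ(7,7,2) = 1/185640; Σ_t [10,10]: t=10:+1/29030400 = 1/29030400; (3j)²=99/7735 [(7 7 2; -3 5 -2)], sign=+1
I_A²/I_B² = (77/4420)/(99/7735) = 49/36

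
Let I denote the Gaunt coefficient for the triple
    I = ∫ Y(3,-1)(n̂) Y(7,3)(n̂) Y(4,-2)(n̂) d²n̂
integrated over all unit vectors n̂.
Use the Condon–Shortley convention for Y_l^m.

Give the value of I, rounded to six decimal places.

-0.239176

Rules hold: Σm=0, L=14 even, 4≤4≤10.
N = 7·15·9 = 945
Δ = 6!·0!·8!/15! = 1/45045
Racah Σ t=3..3: t=3:−1/20736 = -1/20736
⇒ 3j(3 7 4; 0 0 0)² = 35/1287, sgn -1
Racah Σ t=4..4: t=4:+1/69120 = 1/69120
⇒ 3j(3 7 4; -1 3 -2)² = 4/143, sgn +1
4πI² = N·(3j₀)²·(3jₘ)² = 14700/20449
I = -1·√(0.718862/4π) = -0.23917605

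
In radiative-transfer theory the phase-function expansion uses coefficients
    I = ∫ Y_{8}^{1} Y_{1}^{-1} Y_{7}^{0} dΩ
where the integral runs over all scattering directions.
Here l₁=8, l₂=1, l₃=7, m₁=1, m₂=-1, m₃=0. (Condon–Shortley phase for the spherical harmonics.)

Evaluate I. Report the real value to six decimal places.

-0.183585

Checks pass: Σm=0; 16 even; l₃=7∈[7,9].
(2·8+1)(2·1+1)(2·7+1) = 765
Δ: 2! 14! 0! / 17! → 1/2040
sum: t=1:−1/25401600 = -1/25401600
3j²(8 1 7; 0 0 0) = Δ·Π!·Σ² = 8/255  (sign +1)
sum: t=0:+1/50803200 = 1/50803200
3j²(8 1 7; 1 -1 0) = Δ·Π!·Σ² = 3/170  (sign -1)
combine: 4πI² = 765·8/255·3/170 = 36/85
take √, sign -1: I = -0.18358486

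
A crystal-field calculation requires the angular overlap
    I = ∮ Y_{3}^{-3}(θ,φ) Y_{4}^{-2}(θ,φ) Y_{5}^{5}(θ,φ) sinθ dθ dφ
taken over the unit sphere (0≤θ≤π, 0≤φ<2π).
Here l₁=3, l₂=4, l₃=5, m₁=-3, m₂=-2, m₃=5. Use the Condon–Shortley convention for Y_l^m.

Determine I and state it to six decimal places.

Checks pass: Σm=0; 12 even; l₃=5∈[1,7].
(2·3+1)(2·4+1)(2·5+1) = 693
Δ: 2! 4! 6! / 13! → 1/180180
sum: t=0:+1/576 t=1:−1/144 t=2:+1/576 = -1/288
3j²(3 4 5; 0 0 0) = Δ·Π!·Σ² = 20/1001  (sign +1)
sum: t=2:+1/34560 = 1/34560
3j²(3 4 5; -3 -2 5) = Δ·Π!·Σ² = 5/286  (sign +1)
combine: 4πI² = 693·20/1001·5/286 = 450/1859
take √, sign +1: I = 0.13879110

0.138791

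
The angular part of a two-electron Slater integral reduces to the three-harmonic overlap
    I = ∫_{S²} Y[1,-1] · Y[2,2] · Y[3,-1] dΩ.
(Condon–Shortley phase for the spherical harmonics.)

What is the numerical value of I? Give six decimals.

-0.082589

Checks pass: Σm=0; 6 even; l₃=3∈[1,3].
(2·1+1)(2·2+1)(2·3+1) = 105
Δ: 0! 2! 4! / 7! → 1/105
sum: t=0:+1/4 = 1/4
3j²(1 2 3; 0 0 0) = Δ·Π!·Σ² = 3/35  (sign -1)
sum: t=0:+1/48 = 1/48
3j²(1 2 3; -1 2 -1) = Δ·Π!·Σ² = 1/105  (sign +1)
combine: 4πI² = 105·3/35·1/105 = 3/35
take √, sign -1: I = -0.08258890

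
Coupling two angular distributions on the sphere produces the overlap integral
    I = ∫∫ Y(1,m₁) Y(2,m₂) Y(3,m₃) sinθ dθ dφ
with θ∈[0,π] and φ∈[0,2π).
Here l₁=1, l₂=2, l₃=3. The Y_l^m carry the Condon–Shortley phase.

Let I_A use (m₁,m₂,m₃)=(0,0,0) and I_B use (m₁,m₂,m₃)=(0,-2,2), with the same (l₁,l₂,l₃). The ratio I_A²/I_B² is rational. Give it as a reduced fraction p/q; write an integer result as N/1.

l's match ⇒ only the (l;m) 3-j factors differ between A and B.
A: triangle coeff Δ(1,2,3) = 1/105; Σ_t [0,0]: t=0:+1/4 = 1/4; (3j)²=3/35 [(1 2 3; 0 0 0)], sign=-1
B: triangle coeff Δ(1,2,3) = 1/105; Σ_t [0,0]: t=0:+1/24 = 1/24; (3j)²=1/21 [(1 2 3; 0 -2 2)], sign=-1
I_A²/I_B² = (3/35)/(1/21) = 9/5

9/5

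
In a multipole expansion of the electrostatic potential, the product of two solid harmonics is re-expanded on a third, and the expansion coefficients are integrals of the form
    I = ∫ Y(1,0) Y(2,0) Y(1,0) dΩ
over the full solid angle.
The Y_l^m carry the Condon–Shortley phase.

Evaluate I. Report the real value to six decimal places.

0.252313

Rules hold: Σm=0, L=4 even, 1≤1≤3.
N = 3·5·3 = 45
Δ = 2!·0!·2!/5! = 1/30
Racah Σ t=1..1: t=1:−1/1 = -1/1
⇒ 3j(1 2 1; 0 0 0)² = 2/15, sgn +1
(m-triple is (0,0,0) — same symbol as above.)
4πI² = N·(3j₀)²·(3jₘ)² = 4/5
I = +1·√(0.8/4π) = 0.25231325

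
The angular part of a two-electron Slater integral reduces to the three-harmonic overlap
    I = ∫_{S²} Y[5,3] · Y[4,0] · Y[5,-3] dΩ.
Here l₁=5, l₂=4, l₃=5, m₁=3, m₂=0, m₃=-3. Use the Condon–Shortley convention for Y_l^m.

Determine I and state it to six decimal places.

0.130198

Rules hold: Σm=0, L=14 even, 1≤5≤9.
N = 11·9·11 = 1089
Δ = 4!·6!·4!/15! = 1/3153150
Racah Σ t=0..4: t=0:+1/69120 t=1:−1/1728 t=2:+1/576 t=3:−1/1728 t=4:+1/69120 = 7/11520
⇒ 3j(5 4 5; 0 0 0)² = 2/143, sgn -1
Racah Σ t=0..2: t=0:+1/27648 t=1:−1/4320 t=2:+1/11520 = -1/9216
⇒ 3j(5 4 5; 3 0 -3)² = 2/143, sgn -1
4πI² = N·(3j₀)²·(3jₘ)² = 36/169
I = +1·√(0.213018/4π) = 0.13019760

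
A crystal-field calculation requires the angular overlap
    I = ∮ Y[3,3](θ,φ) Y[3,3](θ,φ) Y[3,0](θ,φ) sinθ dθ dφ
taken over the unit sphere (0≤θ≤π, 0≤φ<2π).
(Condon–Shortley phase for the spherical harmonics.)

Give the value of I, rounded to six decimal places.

Σmᵢ = 6 ≠ 0, so the φ-integral vanishes; I = 0

0.000000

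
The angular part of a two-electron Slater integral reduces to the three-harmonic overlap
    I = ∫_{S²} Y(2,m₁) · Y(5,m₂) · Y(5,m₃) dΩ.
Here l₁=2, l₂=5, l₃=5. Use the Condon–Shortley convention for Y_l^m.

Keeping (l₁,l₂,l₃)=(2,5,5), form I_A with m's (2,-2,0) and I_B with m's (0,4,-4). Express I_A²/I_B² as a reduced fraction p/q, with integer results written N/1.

Same 2,5,5: normalisation and zero-m 3j drop out of the ratio.
A: Δ: 2! 2! 8! / 13! → 1/38610; sum: t=0:+1/2880 = 1/2880; 3j²(2 5 5; 2 -2 0) = Δ·Π!·Σ² = 14/429  (sign -1)
B: Δ: 2! 2! 8! / 13! → 1/38610; sum: t=1:−1/40320 t=2:+1/20160 = 1/40320; 3j²(2 5 5; 0 4 -4) = Δ·Π!·Σ² = 6/715  (sign -1)
I_A²/I_B² = (14/429)/(6/715) = 35/9

35/9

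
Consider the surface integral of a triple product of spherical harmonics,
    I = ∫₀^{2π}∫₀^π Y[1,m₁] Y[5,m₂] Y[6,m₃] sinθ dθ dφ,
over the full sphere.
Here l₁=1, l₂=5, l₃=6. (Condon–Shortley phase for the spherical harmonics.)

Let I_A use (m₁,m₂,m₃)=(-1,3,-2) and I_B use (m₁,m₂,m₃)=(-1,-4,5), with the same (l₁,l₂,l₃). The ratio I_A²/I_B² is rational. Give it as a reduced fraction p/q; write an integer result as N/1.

6/55

l's match ⇒ only the (l;m) 3-j factors differ between A and B.
A: triangle coeff Δ(1,5,6) = 1/858; Σ_t [0,0]: t=0:+1/161280 = 1/161280; (3j)²=1/143 [(1 5 6; -1 3 -2)], sign=+1
B: triangle coeff Δ(1,5,6) = 1/858; Σ_t [0,0]: t=0:+1/725760 = 1/725760; (3j)²=5/78 [(1 5 6; -1 -4 5)], sign=-1
I_A²/I_B² = (1/143)/(5/78) = 6/55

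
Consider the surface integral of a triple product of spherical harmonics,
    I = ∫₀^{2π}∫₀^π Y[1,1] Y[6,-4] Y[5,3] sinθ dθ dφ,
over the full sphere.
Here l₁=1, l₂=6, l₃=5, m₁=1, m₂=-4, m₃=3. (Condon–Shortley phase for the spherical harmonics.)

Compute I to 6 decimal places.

0.274090

m-sum 0 ✓  L=12 even ✓  5≤5≤7 ✓
Π(2lᵢ+1) = 3×13×11 = 429
triangle coeff Δ(1,6,5) = 1/858
Σ_t [1,1]: t=1:−1/14400 = -1/14400
(3j)²=6/143 [(1 6 5; 0 0 0)], sign=+1
Σ_t [0,0]: t=0:+1/161280 = 1/161280
(3j)²=15/286 [(1 6 5; 1 -4 3)], sign=+1
⇒ 4πI² = 135/143
I = (+1)√(135/143/(4π)) = 0.27409047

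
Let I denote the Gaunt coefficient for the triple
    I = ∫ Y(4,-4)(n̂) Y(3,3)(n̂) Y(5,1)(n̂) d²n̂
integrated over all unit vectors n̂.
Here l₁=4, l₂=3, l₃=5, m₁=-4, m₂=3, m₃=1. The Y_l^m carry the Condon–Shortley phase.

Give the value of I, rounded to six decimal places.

m-sum 0 ✓  L=12 even ✓  1≤5≤7 ✓
Π(2lᵢ+1) = 9×7×11 = 693
triangle coeff Δ(4,3,5) = 1/180180
Σ_t [0,2]: t=0:+1/576 t=1:−1/144 t=2:+1/576 = -1/288
(3j)²=20/1001 [(4 3 5; 0 0 0)], sign=+1
Σ_t [2,2]: t=2:+1/34560 = 1/34560
(3j)²=1/429 [(4 3 5; -4 3 1)], sign=+1
⇒ 4πI² = 60/1859
I = (+1)√(60/1859/(4π)) = 0.05067935

0.050679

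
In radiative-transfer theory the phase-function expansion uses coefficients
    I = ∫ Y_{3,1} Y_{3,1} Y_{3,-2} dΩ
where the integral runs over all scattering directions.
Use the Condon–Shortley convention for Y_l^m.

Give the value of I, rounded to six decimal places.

l₁+l₂+l₃=9 is odd: 3j(l;000)=0 ⇒ I=0

0.000000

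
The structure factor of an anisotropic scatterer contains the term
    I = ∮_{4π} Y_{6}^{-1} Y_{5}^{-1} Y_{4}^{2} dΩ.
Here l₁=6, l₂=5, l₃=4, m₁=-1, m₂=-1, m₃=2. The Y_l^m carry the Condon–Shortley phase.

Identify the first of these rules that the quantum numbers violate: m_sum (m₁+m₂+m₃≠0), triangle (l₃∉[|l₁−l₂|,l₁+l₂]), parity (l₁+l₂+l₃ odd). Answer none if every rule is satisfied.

parity

m₁+m₂+m₃ = -1 − 1 + 2 = 0  ✓
triangle: |6−5|=1 ≤ l₃=4 ≤ 6+5=11  ✓
parity: l₁+l₂+l₃ = 15 is odd  ✗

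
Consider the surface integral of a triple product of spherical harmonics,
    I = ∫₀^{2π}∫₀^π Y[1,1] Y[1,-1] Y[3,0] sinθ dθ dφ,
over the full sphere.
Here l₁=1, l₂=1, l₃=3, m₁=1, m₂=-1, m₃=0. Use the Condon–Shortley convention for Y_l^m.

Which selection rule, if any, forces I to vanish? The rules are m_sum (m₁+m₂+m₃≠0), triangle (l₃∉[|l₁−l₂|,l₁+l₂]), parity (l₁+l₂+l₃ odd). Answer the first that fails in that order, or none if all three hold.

triangle

Σmᵢ = 0  ✓
l₃∈[|l₁−l₂|,l₁+l₂]=[0,2], have l₃=3  ✗
Σlᵢ = 5 ⇒ odd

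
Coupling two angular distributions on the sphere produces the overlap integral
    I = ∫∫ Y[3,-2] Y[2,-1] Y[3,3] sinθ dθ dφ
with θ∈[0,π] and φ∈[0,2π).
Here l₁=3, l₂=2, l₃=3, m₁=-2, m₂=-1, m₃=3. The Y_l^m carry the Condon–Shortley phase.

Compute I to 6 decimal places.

Rules hold: Σm=0, L=8 even, 1≤3≤5.
N = 7·5·7 = 245
Δ = 2!·4!·2!/9! = 1/3780
Racah Σ t=0..2: t=0:+1/24 t=1:−1/4 t=2:+1/24 = -1/6
⇒ 3j(3 2 3; 0 0 0)² = 4/105, sgn +1
Racah Σ t=1..1: t=1:−1/48 = -1/48
⇒ 3j(3 2 3; -2 -1 3)² = 5/84, sgn -1
4πI² = N·(3j₀)²·(3jₘ)² = 5/9
I = -1·√(0.555556/4π) = -0.21026104

-0.210261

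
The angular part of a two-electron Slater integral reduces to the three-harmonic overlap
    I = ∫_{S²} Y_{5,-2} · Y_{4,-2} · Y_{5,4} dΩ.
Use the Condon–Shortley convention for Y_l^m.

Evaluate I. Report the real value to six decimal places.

0.118854

Checks pass: Σm=0; 14 even; l₃=5∈[1,9].
(2·5+1)(2·4+1)(2·5+1) = 1089
Δ: 4! 6! 4! / 15! → 1/3153150
sum: t=0:+1/69120 t=1:−1/1728 t=2:+1/576 t=3:−1/1728 t=4:+1/69120 = 7/11520
3j²(5 4 5; 0 0 0) = Δ·Π!·Σ² = 2/143  (sign -1)
sum: t=1:−1/25920 t=2:+1/11520 = 1/20736
3j²(5 4 5; -2 -2 4) = Δ·Π!·Σ² = 5/429  (sign -1)
combine: 4πI² = 1089·2/143·5/429 = 30/169
take √, sign +1: I = 0.11885360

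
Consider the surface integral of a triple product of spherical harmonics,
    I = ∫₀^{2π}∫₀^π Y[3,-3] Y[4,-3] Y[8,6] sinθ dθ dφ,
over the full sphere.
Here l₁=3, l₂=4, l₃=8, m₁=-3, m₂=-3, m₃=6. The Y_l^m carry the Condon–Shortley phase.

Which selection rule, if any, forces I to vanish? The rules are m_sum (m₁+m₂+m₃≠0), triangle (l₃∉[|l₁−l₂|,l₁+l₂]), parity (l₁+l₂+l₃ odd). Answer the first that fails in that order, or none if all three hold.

triangle

azimuthal sum: -3 − 3 + 6 = 0  ✓
1 ≤ 8 ≤ 7 (triangle on l)  ✗
L = 3 + 4 + 8 = 15 (odd)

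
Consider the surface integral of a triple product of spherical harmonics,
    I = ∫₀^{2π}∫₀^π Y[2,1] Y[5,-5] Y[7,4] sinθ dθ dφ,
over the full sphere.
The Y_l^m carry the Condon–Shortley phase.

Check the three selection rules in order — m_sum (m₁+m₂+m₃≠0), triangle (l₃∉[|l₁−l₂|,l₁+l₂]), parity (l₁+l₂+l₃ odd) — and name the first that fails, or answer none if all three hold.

m₁+m₂+m₃ = 1 − 5 + 4 = 0  ✓
triangle: |2−5|=3 ≤ l₃=7 ≤ 2+5=7  ✓
parity: l₁+l₂+l₃ = 14 is even  ✓

none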